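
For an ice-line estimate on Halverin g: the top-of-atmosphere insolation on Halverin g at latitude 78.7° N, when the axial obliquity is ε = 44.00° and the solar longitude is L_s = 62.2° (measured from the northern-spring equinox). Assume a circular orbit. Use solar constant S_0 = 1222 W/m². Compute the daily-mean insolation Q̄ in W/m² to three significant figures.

Solar declination: sin δ = sin ε · sin L_s = sin 44.00° × sin 62.2° = 0.61448, so δ = +37.914°.
cos h₀ = −tan(+78.7°) tan(+37.914°) = -3.8979 ≤ −1 ⇒ polar day, h₀ = π.
Bracket: h₀ sin ϕ sin δ + cos ϕ cos δ sin h₀ = 3.1416×0.98061×0.61448 + 0.19595×0.78893×0.00000 = 1.893019 + 0.000000 = 1.893019.
Q̄ = (S_0/π) × [bracket] = (1222/π) × 1.893019 = 736.3 W/m².

Q̄ ≈ 736 W/m²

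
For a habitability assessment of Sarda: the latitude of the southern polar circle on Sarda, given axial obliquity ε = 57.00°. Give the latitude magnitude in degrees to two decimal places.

The polar circle is the lowest latitude that experiences at least one full rotation of continuous darkness at the northern-summer solstice; it lies at |ϕ| = 90° − ε = 90° − 57.00° = 33.00°.

33.00°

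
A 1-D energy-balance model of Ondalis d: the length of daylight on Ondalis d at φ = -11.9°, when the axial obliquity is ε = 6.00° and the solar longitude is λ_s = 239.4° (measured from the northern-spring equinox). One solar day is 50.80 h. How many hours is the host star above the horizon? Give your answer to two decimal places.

Solar declination: sin δ = sin ε · sin λ_s = sin 6.00° × sin 239.4° = -0.08997, so δ = -5.162°.
cos H₀ = −tan φ · tan δ = −tan(-11.9°) × tan(-5.162°) = -0.0190, so H₀ = 1.5898 rad = 91.09°.
Daylight = 2H₀/(2π) × 50.80 h = (1.5898/π) × 50.80 = 25.71 h.

25.71 h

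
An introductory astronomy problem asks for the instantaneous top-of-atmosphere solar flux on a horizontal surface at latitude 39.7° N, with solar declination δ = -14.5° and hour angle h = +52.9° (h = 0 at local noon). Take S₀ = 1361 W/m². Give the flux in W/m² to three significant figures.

cos θ_z = sin φ sin δ + cos φ cos δ cos h = -0.159935 + 0.449325 = 0.289390.
Flux = S₀ · cos θ_z = 1361 × 0.289390 = 393.9 W/m².

394 W/m²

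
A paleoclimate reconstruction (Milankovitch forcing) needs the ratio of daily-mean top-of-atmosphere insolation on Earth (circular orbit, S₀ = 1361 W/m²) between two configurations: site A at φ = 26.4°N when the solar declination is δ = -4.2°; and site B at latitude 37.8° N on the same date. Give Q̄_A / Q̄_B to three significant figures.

— Configuration A (φ=+26.4°):
cos H₀ = −tan(+26.4°) tan(-4.200°) = 0.0365, H₀ = 1.5343 rad.
Bracket: H₀ sin φ sin δ + cos φ cos δ sin H₀ = 1.5343×0.44464×-0.07324 + 0.89571×0.99731×0.99934 = -0.049965 + 0.892711 = 0.842746.
Q̄ = (S₀/π) × [bracket] = (1361/π) × 0.842746 = 365.09 W/m².
— Configuration B (φ=+37.8°):
cos H₀ = −tan(+37.8°) tan(-4.200°) = 0.0570, H₀ = 1.5138 rad.
Bracket: H₀ sin φ sin δ + cos φ cos δ sin H₀ = 1.5138×0.61291×-0.07324 + 0.79016×0.99731×0.99838 = -0.067954 + 0.786758 = 0.718804.
Q̄ = (S₀/π) × [bracket] = (1361/π) × 0.718804 = 311.40 W/m².
Ratio Q̄_A / Q̄_B = 365.09 / 311.40 = 1.172.

Q̄_A / Q̄_B ≈ 1.17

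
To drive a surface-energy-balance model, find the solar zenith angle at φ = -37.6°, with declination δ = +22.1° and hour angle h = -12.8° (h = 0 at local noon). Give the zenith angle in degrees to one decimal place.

θ_z = 60.9°

cos θ_z = sin φ sin δ + cos φ cos δ cos h = -0.229551 + 0.715837 = 0.486286.
θ_z = arccos(0.486286) = 60.9°.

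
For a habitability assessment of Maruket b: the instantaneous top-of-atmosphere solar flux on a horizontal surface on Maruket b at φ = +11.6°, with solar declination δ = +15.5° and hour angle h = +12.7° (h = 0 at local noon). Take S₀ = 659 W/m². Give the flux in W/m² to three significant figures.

cos θ_z = sin φ sin δ + cos φ cos δ cos h = 0.053736 + 0.920854 = 0.974590.
Flux = S₀ · cos θ_z = 659 × 0.974590 = 642.3 W/m².

642 W/m²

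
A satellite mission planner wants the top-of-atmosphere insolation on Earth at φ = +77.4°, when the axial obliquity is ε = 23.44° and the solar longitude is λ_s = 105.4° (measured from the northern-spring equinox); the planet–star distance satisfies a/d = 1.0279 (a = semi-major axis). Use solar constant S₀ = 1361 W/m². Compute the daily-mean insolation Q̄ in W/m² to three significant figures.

Q̄ ≈ 538 W/m²

Solar declination: sin δ = sin ε · sin λ_s = sin 23.44° × sin 105.4° = 0.38351, so δ = +22.551°.
cos H₀ = −tan(+77.4°) tan(+22.551°) = -1.8578 ≤ −1 ⇒ polar day, H₀ = π.
Bracket: H₀ sin φ sin δ + cos φ cos δ sin H₀ = 3.1416×0.97592×0.38351 + 0.21814×0.92354×0.00000 = 1.175823 + 0.000000 = 1.175823.
Inverse-square distance factor (a/d)² = 1.0279² = 1.056578.
Q̄ = (S₀/π) × 1.056578 × [bracket] = (1361/π) × 1.056578 × 1.175823 = 538.2 W/m².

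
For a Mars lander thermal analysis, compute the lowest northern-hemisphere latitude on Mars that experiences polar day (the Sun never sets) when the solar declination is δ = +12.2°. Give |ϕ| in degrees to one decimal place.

|ϕ| = 77.8°

Polar day requires cos h₀ = −tan ϕ tan δ ≤ −1, i.e. tan ϕ tan δ ≥ 1.
The boundary is |tan ϕ| · |tan δ| = 1, so |ϕ| = 90° − |δ| = 90° − 12.2° = 77.8° in the northern hemisphere.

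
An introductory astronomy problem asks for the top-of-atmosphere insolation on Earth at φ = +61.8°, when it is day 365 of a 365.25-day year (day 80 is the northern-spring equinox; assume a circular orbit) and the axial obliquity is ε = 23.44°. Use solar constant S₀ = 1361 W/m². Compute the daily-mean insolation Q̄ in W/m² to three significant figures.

Q̄ ≈ 17.1 W/m²

Solar longitude: λ_s = 360° × (365 − 80)/365.25 = 280.903°.
sin δ = sin 23.44° × sin 280.903° = -0.39061, so δ = -22.992°.
cos H₀ = −tan(+61.8°) tan(-22.992°) = 0.7913, H₀ = 0.6578 rad.
Bracket: H₀ sin φ sin δ + cos φ cos δ sin H₀ = 0.6578×0.88130×-0.39061 + 0.47255×0.92056×0.61137 = -0.226444 + 0.265952 = 0.039508.
Q̄ = (S₀/π) × [bracket] = (1361/π) × 0.039508 = 17.12 W/m².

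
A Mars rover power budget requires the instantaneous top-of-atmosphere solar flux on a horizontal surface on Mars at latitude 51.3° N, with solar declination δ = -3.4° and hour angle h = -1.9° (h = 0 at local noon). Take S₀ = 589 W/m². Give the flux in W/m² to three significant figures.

cos θ_z = sin φ sin δ + cos φ cos δ cos h = -0.046284 + 0.623799 = 0.577515.
Flux = S₀ · cos θ_z = 589 × 0.577515 = 340.2 W/m².

340 W/m²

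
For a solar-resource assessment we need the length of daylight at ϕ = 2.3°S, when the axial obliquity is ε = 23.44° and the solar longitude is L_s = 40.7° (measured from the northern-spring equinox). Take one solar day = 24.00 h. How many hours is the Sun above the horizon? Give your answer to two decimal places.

11.92 h

Solar declination: sin δ = sin ε · sin L_s = sin 23.44° × sin 40.7° = 0.25940, so δ = +15.034°.
cos h₀ = −tan ϕ · tan δ = −tan(-2.3°) × tan(+15.034°) = 0.0108, so h₀ = 1.5600 rad = 89.38°.
Daylight = 2h₀/(2π) × 24.00 h = (1.5600/π) × 24.00 = 11.92 h.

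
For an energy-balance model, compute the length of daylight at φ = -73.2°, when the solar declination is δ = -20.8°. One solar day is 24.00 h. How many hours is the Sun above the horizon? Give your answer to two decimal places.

24.00 h

Sunrise equation: cos H₀ = −tan φ · tan δ = -1.2582 ≤ −1, so the Sun never sets (polar day) and H₀ = π.
Daylight = 2H₀/(2π) × 24.00 h = (3.1416/π) × 24.00 = 24.00 h.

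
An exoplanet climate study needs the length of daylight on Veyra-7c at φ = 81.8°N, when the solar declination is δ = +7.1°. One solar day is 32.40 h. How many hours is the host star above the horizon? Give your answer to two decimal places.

cos H₀ = −tan φ · tan δ = −tan(+81.8°) × tan(+7.100°) = -0.8644, so H₀ = 2.6147 rad = 149.81°.
Daylight = 2H₀/(2π) × 32.40 h = (2.6147/π) × 32.40 = 26.97 h.

26.97 h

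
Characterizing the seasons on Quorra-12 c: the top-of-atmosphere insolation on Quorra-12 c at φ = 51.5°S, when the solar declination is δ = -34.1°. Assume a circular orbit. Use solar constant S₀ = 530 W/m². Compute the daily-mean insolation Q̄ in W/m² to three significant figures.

Q̄ ≈ 237 W/m²

cos H₀ = −tan(-51.5°) tan(-34.100°) = -0.8512, H₀ = 2.5890 rad.
Bracket: H₀ sin φ sin δ + cos φ cos δ sin H₀ = 2.5890×-0.78261×-0.56064 + 0.62251×0.82806×0.52489 = 1.135956 + 0.270568 = 1.406524.
Q̄ = (S₀/π) × [bracket] = (530/π) × 1.406524 = 237.3 W/m².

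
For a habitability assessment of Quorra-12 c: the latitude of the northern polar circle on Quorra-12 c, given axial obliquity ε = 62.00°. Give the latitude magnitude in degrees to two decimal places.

The polar circle is the lowest latitude that experiences at least one full rotation of continuous daylight at the northern-summer solstice; it lies at |ϕ| = 90° − ε = 90° − 62.00° = 28.00°.

28.00°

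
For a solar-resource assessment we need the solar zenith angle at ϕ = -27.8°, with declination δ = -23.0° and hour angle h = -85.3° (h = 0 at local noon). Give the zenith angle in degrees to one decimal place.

cos θ_z = sin ϕ sin δ + cos ϕ cos δ cos h = 0.182232 + 0.066719 = 0.248951.
θ_z = arccos(0.248951) = 75.6°.

θ_z = 75.6°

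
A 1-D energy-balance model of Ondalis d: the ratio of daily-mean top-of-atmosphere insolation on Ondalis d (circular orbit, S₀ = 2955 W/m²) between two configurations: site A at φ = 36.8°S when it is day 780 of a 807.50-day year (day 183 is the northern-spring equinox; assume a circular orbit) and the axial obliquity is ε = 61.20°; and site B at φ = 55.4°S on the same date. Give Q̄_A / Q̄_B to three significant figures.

— Configuration A (φ=-36.8°):
Solar longitude: λ_s = 360° × (780 − 183)/807.50 = 266.155°.
sin δ = sin 61.20° × sin 266.155° = -0.87433, so δ = -60.966°.
cos H₀ = −tan(-36.8°) tan(-60.966°) = -1.3477 ≤ −1 ⇒ polar day, H₀ = π.
Bracket: H₀ sin φ sin δ + cos φ cos δ sin H₀ = 3.1416×-0.59902×-0.87433 + 0.80073×0.48532×0.00000 = 1.645385 + 0.000000 = 1.645385.
Q̄ = (S₀/π) × [bracket] = (2955/π) × 1.645385 = 1547.7 W/m².
— Configuration B (φ=-55.4°):
cos H₀ = −tan(-55.4°) tan(-60.966°) = -2.6115 ≤ −1 ⇒ polar day, H₀ = π.
Bracket: H₀ sin φ sin δ + cos φ cos δ sin H₀ = 3.1416×-0.82314×-0.87433 + 0.56784×0.48532×0.00000 = 2.260997 + 0.000000 = 2.260997.
Q̄ = (S₀/π) × [bracket] = (2955/π) × 2.260997 = 2126.7 W/m².
Ratio Q̄_A / Q̄_B = 1547.7 / 2126.7 = 0.7277.

Q̄_A / Q̄_B ≈ 0.728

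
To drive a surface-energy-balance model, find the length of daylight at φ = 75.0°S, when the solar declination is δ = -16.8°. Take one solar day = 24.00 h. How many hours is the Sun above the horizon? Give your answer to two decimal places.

24.00 h

Sunrise equation: cos H₀ = −tan φ · tan δ = -1.1268 ≤ −1, so the Sun never sets (polar day) and H₀ = π.
Daylight = 2H₀/(2π) × 24.00 h = (3.1416/π) × 24.00 = 24.00 h.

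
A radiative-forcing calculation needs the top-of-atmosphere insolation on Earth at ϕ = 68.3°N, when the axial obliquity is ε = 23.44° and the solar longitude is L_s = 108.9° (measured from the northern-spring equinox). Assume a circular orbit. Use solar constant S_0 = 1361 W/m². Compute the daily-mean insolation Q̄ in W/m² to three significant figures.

Q̄ ≈ 476 W/m²

Solar declination: sin δ = sin ε · sin L_s = sin 23.44° × sin 108.9° = 0.37634, so δ = +22.107°.
cos h₀ = −tan(+68.3°) tan(+22.107°) = -1.0208 ≤ −1 ⇒ polar day, h₀ = π.
Bracket: h₀ sin ϕ sin δ + cos ϕ cos δ sin h₀ = 3.1416×0.92913×0.37634 + 0.36975×0.92648×0.00000 = 1.098519 + 0.000000 = 1.098519.
Q̄ = (S_0/π) × [bracket] = (1361/π) × 1.098519 = 475.9 W/m².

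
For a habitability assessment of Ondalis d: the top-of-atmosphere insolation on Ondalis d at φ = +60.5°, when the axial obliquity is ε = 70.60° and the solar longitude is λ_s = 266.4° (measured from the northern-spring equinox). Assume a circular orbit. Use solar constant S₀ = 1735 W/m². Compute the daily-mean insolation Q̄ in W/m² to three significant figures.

Solar declination: sin δ = sin ε · sin λ_s = sin 70.60° × sin 266.4° = -0.94136, so δ = -70.281°.
cos H₀ = −tan(+60.5°) tan(-70.281°) = 4.9314 ≥ 1 ⇒ polar night, H₀ = 0 and Q̄ = 0.

Q̄ ≈ 0.00 W/m²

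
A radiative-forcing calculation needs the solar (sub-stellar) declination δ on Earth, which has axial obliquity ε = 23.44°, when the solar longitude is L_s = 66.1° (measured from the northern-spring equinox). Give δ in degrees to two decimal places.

δ = +21.33°

sin δ = sin ε · sin L_s = sin 23.44° × sin 66.1° = 0.363680.
δ = arcsin(0.363680) = +21.33°.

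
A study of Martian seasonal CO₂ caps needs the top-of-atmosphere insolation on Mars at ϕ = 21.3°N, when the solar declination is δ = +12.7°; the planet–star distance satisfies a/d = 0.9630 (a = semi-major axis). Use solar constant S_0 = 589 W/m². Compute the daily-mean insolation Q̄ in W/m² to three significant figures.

cos h₀ = −tan(+21.3°) tan(+12.700°) = -0.0879, h₀ = 1.6588 rad.
Bracket: h₀ sin ϕ sin δ + cos ϕ cos δ sin h₀ = 1.6588×0.36325×0.21985 + 0.93169×0.97553×0.99613 = 0.132473 + 0.905374 = 1.037847.
Inverse-square distance factor (a/d)² = 0.9630² = 0.927369.
Q̄ = (S_0/π) × 0.927369 × [bracket] = (589/π) × 0.927369 × 1.037847 = 180.4 W/m².

Q̄ ≈ 180 W/m²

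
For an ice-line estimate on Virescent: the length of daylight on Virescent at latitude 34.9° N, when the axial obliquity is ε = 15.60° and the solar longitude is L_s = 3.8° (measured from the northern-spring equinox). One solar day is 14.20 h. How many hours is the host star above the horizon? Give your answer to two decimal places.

Solar declination: sin δ = sin ε · sin L_s = sin 15.60° × sin 3.8° = 0.01782, so δ = +1.021°.
cos h₀ = −tan ϕ · tan δ = −tan(+34.9°) × tan(+1.021°) = -0.0124, so h₀ = 1.5832 rad = 90.71°.
Daylight = 2h₀/(2π) × 14.20 h = (1.5832/π) × 14.20 = 7.16 h.

7.16 h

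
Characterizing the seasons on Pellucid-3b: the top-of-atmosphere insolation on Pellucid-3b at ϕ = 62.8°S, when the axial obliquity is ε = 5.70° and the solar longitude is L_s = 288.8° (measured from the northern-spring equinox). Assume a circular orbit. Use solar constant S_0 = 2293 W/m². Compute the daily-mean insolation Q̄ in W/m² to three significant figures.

Q̄ ≈ 434 W/m²

Solar declination: sin δ = sin ε · sin L_s = sin 5.70° × sin 288.8° = -0.09402, so δ = -5.395°.
cos h₀ = −tan(-62.8°) tan(-5.395°) = -0.1838, h₀ = 1.7556 rad.
Bracket: h₀ sin ϕ sin δ + cos ϕ cos δ sin h₀ = 1.7556×-0.88942×-0.09402 + 0.45710×0.99557×0.98297 = 0.146809 + 0.447325 = 0.594134.
Q̄ = (S_0/π) × [bracket] = (2293/π) × 0.594134 = 433.6 W/m².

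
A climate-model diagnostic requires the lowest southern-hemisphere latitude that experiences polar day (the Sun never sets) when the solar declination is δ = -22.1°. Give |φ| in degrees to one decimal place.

|φ| = 67.9°

Polar day requires cos H₀ = −tan φ tan δ ≤ −1, i.e. tan φ tan δ ≥ 1.
The boundary is |tan φ| · |tan δ| = 1, so |φ| = 90° − |δ| = 90° − 22.1° = 67.9° in the southern hemisphere.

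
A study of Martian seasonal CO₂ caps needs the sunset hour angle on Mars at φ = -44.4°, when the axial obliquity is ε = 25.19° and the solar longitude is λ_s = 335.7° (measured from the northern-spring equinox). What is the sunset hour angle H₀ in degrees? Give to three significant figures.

H₀ = 100°

Solar declination: sin δ = sin ε · sin λ_s = sin 25.19° × sin 335.7° = -0.17515, so δ = -10.087°.
cos H₀ = −tan φ · tan δ = −tan(-44.4°) × tan(-10.087°) = -0.1742, so H₀ = 1.7459 rad = 100.03°.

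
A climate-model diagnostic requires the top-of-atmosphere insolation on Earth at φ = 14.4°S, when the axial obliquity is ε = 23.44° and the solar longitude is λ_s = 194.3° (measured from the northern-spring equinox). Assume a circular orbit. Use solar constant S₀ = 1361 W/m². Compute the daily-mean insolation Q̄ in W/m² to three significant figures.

Q̄ ≈ 434 W/m²

Solar declination: sin δ = sin ε · sin λ_s = sin 23.44° × sin 194.3° = -0.09825, so δ = -5.639°.
cos H₀ = −tan(-14.4°) tan(-5.639°) = -0.0253, H₀ = 1.5961 rad.
Bracket: H₀ sin φ sin δ + cos φ cos δ sin H₀ = 1.5961×-0.24869×-0.09825 + 0.96858×0.99516×0.99968 = 0.038999 + 0.963584 = 1.002583.
Q̄ = (S₀/π) × [bracket] = (1361/π) × 1.002583 = 434.3 W/m².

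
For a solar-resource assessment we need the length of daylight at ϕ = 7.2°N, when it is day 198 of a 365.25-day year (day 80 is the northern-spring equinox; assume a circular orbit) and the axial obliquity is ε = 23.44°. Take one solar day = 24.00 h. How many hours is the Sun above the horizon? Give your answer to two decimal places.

12.37 h

Solar longitude: L_s = 360° × (198 − 80)/365.25 = 116.304°.
sin δ = sin 23.44° × sin 116.304° = 0.35660, so δ = +20.892°.
cos h₀ = −tan ϕ · tan δ = −tan(+7.2°) × tan(+20.892°) = -0.0482, so h₀ = 1.6190 rad = 92.76°.
Daylight = 2h₀/(2π) × 24.00 h = (1.6190/π) × 24.00 = 12.37 h.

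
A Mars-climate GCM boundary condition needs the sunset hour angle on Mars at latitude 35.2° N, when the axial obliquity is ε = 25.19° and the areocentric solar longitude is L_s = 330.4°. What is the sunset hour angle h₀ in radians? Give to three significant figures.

h₀ = 1.42 rad

sin δ = sin 25.19° × sin 330.4° = -0.21023, so δ = -12.136°.
cos h₀ = −tan ϕ · tan δ = −tan(+35.2°) × tan(-12.136°) = 0.1517, so h₀ = 1.4185 rad = 81.27°.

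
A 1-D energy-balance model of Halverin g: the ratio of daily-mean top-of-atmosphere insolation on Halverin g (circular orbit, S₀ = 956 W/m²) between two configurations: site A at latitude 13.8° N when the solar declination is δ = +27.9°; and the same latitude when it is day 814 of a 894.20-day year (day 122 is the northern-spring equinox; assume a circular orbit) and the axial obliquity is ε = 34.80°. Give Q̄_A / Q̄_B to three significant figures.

— Configuration A (φ=+13.8°):
cos H₀ = −tan(+13.8°) tan(+27.900°) = -0.1301, H₀ = 1.7012 rad.
Bracket: H₀ sin φ sin δ + cos φ cos δ sin H₀ = 1.7012×0.23853×0.46793 + 0.97113×0.88377×0.99151 = 0.189880 + 0.850969 = 1.040849.
Q̄ = (S₀/π) × [bracket] = (956/π) × 1.040849 = 316.73 W/m².
— Configuration B (φ=+13.8°):
Solar longitude: λ_s = 360° × (814 − 122)/894.20 = 278.595°.
sin δ = sin 34.80° × sin 278.595° = -0.56430, so δ = -34.354°.
cos H₀ = −tan(+13.8°) tan(-34.354°) = 0.1679, H₀ = 1.4021 rad.
Bracket: H₀ sin φ sin δ + cos φ cos δ sin H₀ = 1.4021×0.23853×-0.56430 + 0.97113×0.82557×0.98581 = -0.188726 + 0.790359 = 0.601633.
Q̄ = (S₀/π) × [bracket] = (956/π) × 0.601633 = 183.08 W/m².
Ratio Q̄_A / Q̄_B = 316.73 / 183.08 = 1.730.

Q̄_A / Q̄_B ≈ 1.73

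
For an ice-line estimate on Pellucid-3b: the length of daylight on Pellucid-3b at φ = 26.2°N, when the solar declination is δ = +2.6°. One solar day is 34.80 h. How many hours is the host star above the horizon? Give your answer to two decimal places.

cos H₀ = −tan φ · tan δ = −tan(+26.2°) × tan(+2.600°) = -0.0223, so H₀ = 1.5931 rad = 91.28°.
Daylight = 2H₀/(2π) × 34.80 h = (1.5931/π) × 34.80 = 17.65 h.

17.65 h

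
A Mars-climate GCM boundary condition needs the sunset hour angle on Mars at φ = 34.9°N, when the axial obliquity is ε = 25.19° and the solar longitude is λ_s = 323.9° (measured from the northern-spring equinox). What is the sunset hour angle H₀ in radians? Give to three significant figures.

Solar declination: sin δ = sin ε · sin λ_s = sin 25.19° × sin 323.9° = -0.25077, so δ = -14.523°.
cos H₀ = −tan φ · tan δ = −tan(+34.9°) × tan(-14.523°) = 0.1807, so H₀ = 1.3891 rad = 79.59°.

H₀ = 1.39 rad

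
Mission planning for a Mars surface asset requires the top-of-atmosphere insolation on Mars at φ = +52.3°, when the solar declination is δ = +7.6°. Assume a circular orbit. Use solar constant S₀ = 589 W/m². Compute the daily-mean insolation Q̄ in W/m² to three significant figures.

Q̄ ≈ 146 W/m²

cos H₀ = −tan(+52.3°) tan(+7.600°) = -0.1726, H₀ = 1.7443 rad.
Bracket: H₀ sin φ sin δ + cos φ cos δ sin H₀ = 1.7443×0.79122×0.13226 + 0.61153×0.99122×0.98499 = 0.182535 + 0.597062 = 0.779597.
Q̄ = (S₀/π) × [bracket] = (589/π) × 0.779597 = 146.2 W/m².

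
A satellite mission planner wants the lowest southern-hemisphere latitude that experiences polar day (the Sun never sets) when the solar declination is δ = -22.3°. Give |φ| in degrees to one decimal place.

Polar day requires cos H₀ = −tan φ tan δ ≤ −1, i.e. tan φ tan δ ≥ 1.
The boundary is |tan φ| · |tan δ| = 1, so |φ| = 90° − |δ| = 90° − 22.3° = 67.7° in the southern hemisphere.

|φ| = 67.7°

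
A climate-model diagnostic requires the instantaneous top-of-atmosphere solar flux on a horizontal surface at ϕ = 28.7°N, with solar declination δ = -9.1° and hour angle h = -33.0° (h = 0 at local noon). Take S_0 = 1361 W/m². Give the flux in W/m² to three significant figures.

885 W/m²

cos θ_z = sin ϕ sin δ + cos ϕ cos δ cos h = -0.075951 + 0.726378 = 0.650427.
Flux = S_0 · cos θ_z = 1361 × 0.650427 = 885.2 W/m².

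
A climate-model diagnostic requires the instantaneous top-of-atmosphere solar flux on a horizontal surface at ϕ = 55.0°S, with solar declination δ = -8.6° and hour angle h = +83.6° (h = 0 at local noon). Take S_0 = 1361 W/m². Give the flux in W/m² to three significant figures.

253 W/m²

cos θ_z = sin ϕ sin δ + cos ϕ cos δ cos h = 0.122492 + 0.063217 = 0.185709.
Flux = S_0 · cos θ_z = 1361 × 0.185709 = 252.7 W/m².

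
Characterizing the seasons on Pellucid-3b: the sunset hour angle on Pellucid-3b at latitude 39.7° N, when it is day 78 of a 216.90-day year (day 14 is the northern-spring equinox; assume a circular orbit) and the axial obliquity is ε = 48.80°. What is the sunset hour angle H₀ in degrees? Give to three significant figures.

Solar longitude: λ_s = 360° × (78 − 14)/216.90 = 106.224°.
sin δ = sin 48.80° × sin 106.224° = 0.72245, so δ = +46.257°.
cos H₀ = −tan φ · tan δ = −tan(+39.7°) × tan(+46.257°) = -0.8675, so H₀ = 2.6209 rad = 150.17°.

H₀ = 150°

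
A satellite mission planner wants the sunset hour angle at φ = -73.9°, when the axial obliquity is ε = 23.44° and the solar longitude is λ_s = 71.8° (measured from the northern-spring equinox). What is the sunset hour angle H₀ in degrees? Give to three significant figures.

H₀ = 0.00°

Solar declination: sin δ = sin ε · sin λ_s = sin 23.44° × sin 71.8° = 0.37789, so δ = +22.203°.
cos H₀ = −tan φ · tan δ = 1.4141 ≥ 1, so the Sun never rises (polar night) and H₀ = 0.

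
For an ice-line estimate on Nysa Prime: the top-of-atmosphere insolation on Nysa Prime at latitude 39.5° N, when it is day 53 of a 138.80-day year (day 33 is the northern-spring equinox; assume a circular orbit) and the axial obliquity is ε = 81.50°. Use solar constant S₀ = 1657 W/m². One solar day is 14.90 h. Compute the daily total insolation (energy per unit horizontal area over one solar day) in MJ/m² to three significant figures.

44.0 MJ/m²

Solar longitude: λ_s = 360° × (53 − 33)/138.80 = 51.873°.
sin δ = sin 81.50° × sin 51.873° = 0.77801, so δ = +51.078°.
cos H₀ = −tan(+39.5°) tan(+51.078°) = -1.0208 ≤ −1 ⇒ polar day, H₀ = π.
Bracket: H₀ sin φ sin δ + cos φ cos δ sin H₀ = 3.1416×0.63608×0.77801 + 0.77162×0.62826×0.00000 = 1.554704 + 0.000000 = 1.554704.
Q̄ = (S₀/π) × [bracket] = (1657/π) × 1.554704 = 820.01 W/m².
Daily total = Q̄ × 14.90 h × 3600 s/h = 820.01 × 14.90 × 3600 / 10⁶ = 43.99 MJ/m².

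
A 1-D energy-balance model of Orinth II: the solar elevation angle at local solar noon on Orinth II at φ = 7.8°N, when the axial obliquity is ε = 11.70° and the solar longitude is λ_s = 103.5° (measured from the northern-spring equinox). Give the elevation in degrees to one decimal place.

86.4°

Solar declination: sin δ = sin ε · sin λ_s = sin 11.70° × sin 103.5° = 0.19718, so δ = +11.372°.
At local noon the hour angle is zero, so the zenith angle equals |φ − δ| = |+7.8° − (+11.372°)| = 3.572°.
Elevation = 90° − 3.572° = 86.4°.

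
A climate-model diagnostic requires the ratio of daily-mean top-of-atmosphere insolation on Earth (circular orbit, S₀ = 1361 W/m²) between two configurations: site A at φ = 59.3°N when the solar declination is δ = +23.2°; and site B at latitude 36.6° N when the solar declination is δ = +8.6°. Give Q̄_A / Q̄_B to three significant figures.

— Configuration A (φ=+59.3°):
cos H₀ = −tan(+59.3°) tan(+23.200°) = -0.7218, H₀ = 2.3773 rad.
Bracket: H₀ sin φ sin δ + cos φ cos δ sin H₀ = 2.3773×0.85985×0.39394 + 0.51054×0.91914×0.69205 = 0.805261 + 0.324750 = 1.130011.
Q̄ = (S₀/π) × [bracket] = (1361/π) × 1.130011 = 489.54 W/m².
— Configuration B (φ=+36.6°):
cos H₀ = −tan(+36.6°) tan(+8.600°) = -0.1123, H₀ = 1.6834 rad.
Bracket: H₀ sin φ sin δ + cos φ cos δ sin H₀ = 1.6834×0.59622×0.14954 + 0.80282×0.98876×0.99367 = 0.150090 + 0.788772 = 0.938862.
Q̄ = (S₀/π) × [bracket] = (1361/π) × 0.938862 = 406.73 W/m².
Ratio Q̄_A / Q̄_B = 489.54 / 406.73 = 1.204.

Q̄_A / Q̄_B ≈ 1.20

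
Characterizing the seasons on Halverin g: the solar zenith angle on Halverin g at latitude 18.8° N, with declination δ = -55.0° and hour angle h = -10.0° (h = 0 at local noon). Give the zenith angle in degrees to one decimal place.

cos θ_z = sin φ sin δ + cos φ cos δ cos h = -0.263985 + 0.534727 = 0.270742.
θ_z = arccos(0.270742) = 74.3°.

θ_z = 74.3°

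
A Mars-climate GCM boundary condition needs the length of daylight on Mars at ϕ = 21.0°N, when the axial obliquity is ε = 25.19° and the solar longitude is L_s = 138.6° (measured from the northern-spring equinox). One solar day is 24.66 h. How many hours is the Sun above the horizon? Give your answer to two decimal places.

Solar declination: sin δ = sin ε · sin L_s = sin 25.19° × sin 138.6° = 0.28147, so δ = +16.348°.
cos h₀ = −tan ϕ · tan δ = −tan(+21.0°) × tan(+16.348°) = -0.1126, so h₀ = 1.6836 rad = 96.47°.
Daylight = 2h₀/(2π) × 24.66 h = (1.6836/π) × 24.66 = 13.22 h.

13.22 h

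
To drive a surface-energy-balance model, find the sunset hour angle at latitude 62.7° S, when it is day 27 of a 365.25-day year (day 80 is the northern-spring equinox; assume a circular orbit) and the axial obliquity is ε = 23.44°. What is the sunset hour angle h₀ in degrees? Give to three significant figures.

Solar longitude: L_s = 360° × (27 − 80)/365.25 = -52.238°, i.e. -52.238° + 360° = 307.762°.
sin δ = sin 23.44° × sin 307.762° = -0.31448, so δ = -18.329°.
cos h₀ = −tan ϕ · tan δ = −tan(-62.7°) × tan(-18.329°) = -0.6419, so h₀ = 2.2677 rad = 129.93°.

h₀ = 130°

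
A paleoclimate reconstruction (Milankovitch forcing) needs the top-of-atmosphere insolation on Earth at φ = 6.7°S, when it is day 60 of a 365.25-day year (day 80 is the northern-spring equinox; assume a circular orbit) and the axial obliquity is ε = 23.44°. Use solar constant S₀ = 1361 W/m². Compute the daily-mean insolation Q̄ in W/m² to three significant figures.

Solar longitude: λ_s = 360° × (60 − 80)/365.25 = -19.713°, i.e. -19.713° + 360° = 340.287°.
sin δ = sin 23.44° × sin 340.287° = -0.13417, so δ = -7.711°.
cos H₀ = −tan(-6.7°) tan(-7.711°) = -0.0159, H₀ = 1.5867 rad.
Bracket: H₀ sin φ sin δ + cos φ cos δ sin H₀ = 1.5867×-0.11667×-0.13417 + 0.99317×0.99096×0.99987 = 0.024838 + 0.984064 = 1.008902.
Q̄ = (S₀/π) × [bracket] = (1361/π) × 1.008902 = 437.1 W/m².

Q̄ ≈ 437 W/m²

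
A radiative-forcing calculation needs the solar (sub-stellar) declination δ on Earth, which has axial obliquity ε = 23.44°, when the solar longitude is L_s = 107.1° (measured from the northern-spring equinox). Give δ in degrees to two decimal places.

δ = +22.35°

sin δ = sin ε · sin L_s = sin 23.44° × sin 107.1° = 0.380203.
δ = arcsin(0.380203) = +22.35°.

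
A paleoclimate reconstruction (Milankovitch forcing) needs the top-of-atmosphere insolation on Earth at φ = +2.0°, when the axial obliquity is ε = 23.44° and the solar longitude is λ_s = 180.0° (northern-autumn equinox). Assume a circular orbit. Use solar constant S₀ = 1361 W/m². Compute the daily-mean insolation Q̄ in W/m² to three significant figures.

Solar declination: sin δ = sin ε · sin λ_s = sin 23.44° × sin 180.0° = 0.00000, so δ = +0.000°.
cos H₀ = −tan(+2.0°) tan(+0.000°) = -0.0000, H₀ = 1.5708 rad.
Bracket: H₀ sin φ sin δ + cos φ cos δ sin H₀ = 1.5708×0.03490×0.00000 + 0.99939×1.00000×1.00000 = 0.000000 + 0.999390 = 0.999390.
Q̄ = (S₀/π) × [bracket] = (1361/π) × 0.999390 = 433.0 W/m².

Q̄ ≈ 433 W/m²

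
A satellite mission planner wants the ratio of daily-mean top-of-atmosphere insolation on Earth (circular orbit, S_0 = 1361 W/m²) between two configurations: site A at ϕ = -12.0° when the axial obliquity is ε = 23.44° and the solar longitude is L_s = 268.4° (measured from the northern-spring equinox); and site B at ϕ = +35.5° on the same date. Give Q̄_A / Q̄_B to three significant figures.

Q̄_A / Q̄_B ≈ 2.45

— Configuration A (ϕ=-12.0°):
Solar declination: sin δ = sin ε · sin L_s = sin 23.44° × sin 268.4° = -0.39763, so δ = -23.430°.
cos h₀ = −tan(-12.0°) tan(-23.430°) = -0.0921, h₀ = 1.6630 rad.
Bracket: h₀ sin ϕ sin δ + cos ϕ cos δ sin h₀ = 1.6630×-0.20791×-0.39763 + 0.97815×0.91754×0.99575 = 0.137482 + 0.893677 = 1.031159.
Q̄ = (S_0/π) × [bracket] = (1361/π) × 1.031159 = 446.72 W/m².
— Configuration B (ϕ=+35.5°):
cos h₀ = −tan(+35.5°) tan(-23.430°) = 0.3091, h₀ = 1.2565 rad.
Bracket: h₀ sin ϕ sin δ + cos ϕ cos δ sin h₀ = 1.2565×0.58070×-0.39763 + 0.81412×0.91754×0.95102 = -0.290131 + 0.710400 = 0.420269.
Q̄ = (S_0/π) × [bracket] = (1361/π) × 0.420269 = 182.07 W/m².
Ratio Q̄_A / Q̄_B = 446.72 / 182.07 = 2.454.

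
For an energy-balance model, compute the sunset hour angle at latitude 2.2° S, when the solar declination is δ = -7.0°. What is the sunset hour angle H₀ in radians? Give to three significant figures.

cos H₀ = −tan φ · tan δ = −tan(-2.2°) × tan(-7.000°) = -0.0047, so H₀ = 1.5755 rad = 90.27°.

H₀ = 1.58 rad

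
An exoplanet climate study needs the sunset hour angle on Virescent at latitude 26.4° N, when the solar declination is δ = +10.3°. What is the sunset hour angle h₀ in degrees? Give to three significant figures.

h₀ = 95.2°

cos h₀ = −tan ϕ · tan δ = −tan(+26.4°) × tan(+10.300°) = -0.0902, so h₀ = 1.6611 rad = 95.18°.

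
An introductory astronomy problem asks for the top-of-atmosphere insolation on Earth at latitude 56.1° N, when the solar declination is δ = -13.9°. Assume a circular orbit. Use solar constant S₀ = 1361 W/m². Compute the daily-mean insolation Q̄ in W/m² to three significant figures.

cos H₀ = −tan(+56.1°) tan(-13.900°) = 0.3683, H₀ = 1.1936 rad.
Bracket: H₀ sin φ sin δ + cos φ cos δ sin H₀ = 1.1936×0.83001×-0.24023 + 0.55775×0.97072×0.92971 = -0.237996 + 0.503363 = 0.265367.
Q̄ = (S₀/π) × [bracket] = (1361/π) × 0.265367 = 115.0 W/m².

Q̄ ≈ 115 W/m²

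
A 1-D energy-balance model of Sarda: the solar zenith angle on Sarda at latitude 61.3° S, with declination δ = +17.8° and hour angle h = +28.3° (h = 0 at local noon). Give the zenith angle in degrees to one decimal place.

θ_z = 82.3°

cos θ_z = sin φ sin δ + cos φ cos δ cos h = -0.268139 + 0.402585 = 0.134446.
θ_z = arccos(0.134446) = 82.3°.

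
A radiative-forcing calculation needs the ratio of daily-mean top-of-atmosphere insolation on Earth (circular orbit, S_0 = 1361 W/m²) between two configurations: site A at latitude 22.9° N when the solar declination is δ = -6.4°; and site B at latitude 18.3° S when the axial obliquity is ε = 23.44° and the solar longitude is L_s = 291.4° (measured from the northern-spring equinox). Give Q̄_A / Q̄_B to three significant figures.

— Configuration A (ϕ=+22.9°):
cos h₀ = −tan(+22.9°) tan(-6.400°) = 0.0474, h₀ = 1.5234 rad.
Bracket: h₀ sin ϕ sin δ + cos ϕ cos δ sin h₀ = 1.5234×0.38912×-0.11147 + 0.92119×0.99377×0.99888 = -0.066078 + 0.914426 = 0.848348.
Q̄ = (S_0/π) × [bracket] = (1361/π) × 0.848348 = 367.52 W/m².
— Configuration B (ϕ=-18.3°):
Solar declination: sin δ = sin ε · sin L_s = sin 23.44° × sin 291.4° = -0.37036, so δ = -21.738°.
cos h₀ = −tan(-18.3°) tan(-21.738°) = -0.1319, h₀ = 1.7030 rad.
Bracket: h₀ sin ϕ sin δ + cos ϕ cos δ sin h₀ = 1.7030×-0.31399×-0.37036 + 0.94943×0.92889×0.99127 = 0.198041 + 0.874217 = 1.072258.
Q̄ = (S_0/π) × [bracket] = (1361/π) × 1.072258 = 464.52 W/m².
Ratio Q̄_A / Q̄_B = 367.52 / 464.52 = 0.7912.

Q̄_A / Q̄_B ≈ 0.791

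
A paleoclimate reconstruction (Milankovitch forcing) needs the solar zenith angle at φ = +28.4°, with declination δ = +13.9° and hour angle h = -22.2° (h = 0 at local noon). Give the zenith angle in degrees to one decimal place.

cos θ_z = sin φ sin δ + cos φ cos δ cos h = 0.114258 + 0.790591 = 0.904849.
θ_z = arccos(0.904849) = 25.2°.

θ_z = 25.2°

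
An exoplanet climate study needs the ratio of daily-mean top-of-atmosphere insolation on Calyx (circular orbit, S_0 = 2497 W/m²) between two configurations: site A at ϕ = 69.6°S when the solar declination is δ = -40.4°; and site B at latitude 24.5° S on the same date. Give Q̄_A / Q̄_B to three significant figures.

Q̄_A / Q̄_B ≈ 1.63

— Configuration A (ϕ=-69.6°):
cos h₀ = −tan(-69.6°) tan(-40.400°) = -2.2884 ≤ −1 ⇒ polar day, h₀ = π.
Bracket: h₀ sin ϕ sin δ + cos ϕ cos δ sin h₀ = 3.1416×-0.93728×-0.64812 + 0.34857×0.76154×0.00000 = 1.908427 + 0.000000 = 1.908427.
Q̄ = (S_0/π) × [bracket] = (2497/π) × 1.908427 = 1516.9 W/m².
— Configuration B (ϕ=-24.5°):
cos h₀ = −tan(-24.5°) tan(-40.400°) = -0.3879, h₀ = 1.9691 rad.
Bracket: h₀ sin ϕ sin δ + cos ϕ cos δ sin h₀ = 1.9691×-0.41469×-0.64812 + 0.90996×0.76154×0.92172 = 0.529233 + 0.638725 = 1.167958.
Q̄ = (S_0/π) × [bracket] = (2497/π) × 1.167958 = 928.32 W/m².
Ratio Q̄_A / Q̄_B = 1516.9 / 928.32 = 1.634.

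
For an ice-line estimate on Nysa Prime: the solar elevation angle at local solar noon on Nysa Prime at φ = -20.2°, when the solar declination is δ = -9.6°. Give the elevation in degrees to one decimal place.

79.4°

At local noon the hour angle is zero, so the zenith angle equals |φ − δ| = |-20.2° − (-9.600°)| = 10.600°.
Elevation = 90° − 10.600° = 79.4°.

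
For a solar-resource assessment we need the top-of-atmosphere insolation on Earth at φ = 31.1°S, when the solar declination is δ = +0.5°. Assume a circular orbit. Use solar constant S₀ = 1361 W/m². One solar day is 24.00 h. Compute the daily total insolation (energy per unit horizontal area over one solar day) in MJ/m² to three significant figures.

cos H₀ = −tan(-31.1°) tan(+0.500°) = 0.0053, H₀ = 1.5655 rad.
Bracket: H₀ sin φ sin δ + cos φ cos δ sin H₀ = 1.5655×-0.51653×0.00873 + 0.85627×0.99996×0.99999 = -0.007059 + 0.856227 = 0.849168.
Q̄ = (S₀/π) × [bracket] = (1361/π) × 0.849168 = 367.88 W/m².
Daily total = Q̄ × 24.00 h × 3600 s/h = 367.88 × 24.00 × 3600 / 10⁶ = 31.78 MJ/m².

31.8 MJ/m²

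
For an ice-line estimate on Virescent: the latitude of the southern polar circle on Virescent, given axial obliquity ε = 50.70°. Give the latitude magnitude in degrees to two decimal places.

The polar circle is the lowest latitude that experiences at least one full rotation of continuous darkness at the northern-summer solstice; it lies at |φ| = 90° − ε = 90° − 50.70° = 39.30°.

39.30°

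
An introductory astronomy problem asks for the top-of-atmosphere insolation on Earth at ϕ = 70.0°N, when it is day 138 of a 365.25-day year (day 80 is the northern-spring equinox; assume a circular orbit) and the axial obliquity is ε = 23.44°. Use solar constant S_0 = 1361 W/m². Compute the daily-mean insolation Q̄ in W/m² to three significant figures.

Solar longitude: L_s = 360° × (138 − 80)/365.25 = 57.166°.
sin δ = sin 23.44° × sin 57.166° = 0.33424, so δ = +19.526°.
cos h₀ = −tan(+70.0°) tan(+19.526°) = -0.9744, h₀ = 2.9146 rad.
Bracket: h₀ sin ϕ sin δ + cos ϕ cos δ sin h₀ = 2.9146×0.93969×0.33424 + 0.34202×0.94249×0.22501 = 0.915423 + 0.072532 = 0.987955.
Q̄ = (S_0/π) × [bracket] = (1361/π) × 0.987955 = 428.0 W/m².

Q̄ ≈ 428 W/m²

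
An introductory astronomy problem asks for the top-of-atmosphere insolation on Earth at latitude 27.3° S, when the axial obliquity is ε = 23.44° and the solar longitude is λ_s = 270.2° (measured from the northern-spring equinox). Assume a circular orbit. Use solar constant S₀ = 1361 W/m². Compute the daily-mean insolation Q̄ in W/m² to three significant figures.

Solar declination: sin δ = sin ε · sin λ_s = sin 23.44° × sin 270.2° = -0.39779, so δ = -23.440°.
cos H₀ = −tan(-27.3°) tan(-23.440°) = -0.2238, H₀ = 1.7965 rad.
Bracket: H₀ sin φ sin δ + cos φ cos δ sin H₀ = 1.7965×-0.45865×-0.39779 + 0.88862×0.91748×0.97464 = 0.327765 + 0.794615 = 1.122380.
Q̄ = (S₀/π) × [bracket] = (1361/π) × 1.122380 = 486.2 W/m².

Q̄ ≈ 486 W/m²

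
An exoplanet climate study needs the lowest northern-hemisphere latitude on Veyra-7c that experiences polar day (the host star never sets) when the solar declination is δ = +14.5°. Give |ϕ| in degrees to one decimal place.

Polar day requires cos h₀ = −tan ϕ tan δ ≤ −1, i.e. tan ϕ tan δ ≥ 1.
The boundary is |tan ϕ| · |tan δ| = 1, so |ϕ| = 90° − |δ| = 90° − 14.5° = 75.5° in the northern hemisphere.

|ϕ| = 75.5°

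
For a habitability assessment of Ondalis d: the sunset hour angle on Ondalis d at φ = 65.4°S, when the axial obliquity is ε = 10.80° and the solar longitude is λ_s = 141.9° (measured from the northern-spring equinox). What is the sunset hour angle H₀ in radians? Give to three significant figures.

Solar declination: sin δ = sin ε · sin λ_s = sin 10.80° × sin 141.9° = 0.11562, so δ = +6.639°.
cos H₀ = −tan φ · tan δ = −tan(-65.4°) × tan(+6.639°) = 0.2542, so H₀ = 1.3137 rad = 75.27°.

H₀ = 1.31 rad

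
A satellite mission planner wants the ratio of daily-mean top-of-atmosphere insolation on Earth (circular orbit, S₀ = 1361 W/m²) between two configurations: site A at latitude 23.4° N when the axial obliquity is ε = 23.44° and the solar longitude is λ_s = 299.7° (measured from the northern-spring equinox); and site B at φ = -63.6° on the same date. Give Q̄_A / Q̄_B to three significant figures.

Q̄_A / Q̄_B ≈ 0.641

— Configuration A (φ=+23.4°):
Solar declination: sin δ = sin ε · sin λ_s = sin 23.44° × sin 299.7° = -0.34553, so δ = -20.214°.
cos H₀ = −tan(+23.4°) tan(-20.214°) = 0.1593, H₀ = 1.4108 rad.
Bracket: H₀ sin φ sin δ + cos φ cos δ sin H₀ = 1.4108×0.39715×-0.34553 + 0.91775×0.93841×0.98722 = -0.193600 + 0.850219 = 0.656619.
Q̄ = (S₀/π) × [bracket] = (1361/π) × 0.656619 = 284.46 W/m².
— Configuration B (φ=-63.6°):
cos H₀ = −tan(-63.6°) tan(-20.214°) = -0.7418, H₀ = 2.4065 rad.
Bracket: H₀ sin φ sin δ + cos φ cos δ sin H₀ = 2.4065×-0.89571×-0.34553 + 0.44464×0.93841×0.67067 = 0.744799 + 0.279840 = 1.024639.
Q̄ = (S₀/π) × [bracket] = (1361/π) × 1.024639 = 443.89 W/m².
Ratio Q̄_A / Q̄_B = 284.46 / 443.89 = 0.6408.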